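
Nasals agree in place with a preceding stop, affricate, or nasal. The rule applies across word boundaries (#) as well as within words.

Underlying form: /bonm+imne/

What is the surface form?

[bonn+imme]

/m/ after /n/ (alveolar) → [n]
/n/ after /m/ (labial) → [m]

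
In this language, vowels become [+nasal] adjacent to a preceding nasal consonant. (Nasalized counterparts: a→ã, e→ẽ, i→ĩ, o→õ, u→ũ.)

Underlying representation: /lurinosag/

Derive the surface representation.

[lurinõsag]

/o/ after nasal /n/ → [õ]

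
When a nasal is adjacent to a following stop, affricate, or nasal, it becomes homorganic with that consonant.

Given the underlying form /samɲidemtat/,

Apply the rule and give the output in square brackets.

[saɲɲidentat]

/m/ before /ɲ/ (palatal) → [ɲ]
/m/ before /t/ (alveolar) → [n]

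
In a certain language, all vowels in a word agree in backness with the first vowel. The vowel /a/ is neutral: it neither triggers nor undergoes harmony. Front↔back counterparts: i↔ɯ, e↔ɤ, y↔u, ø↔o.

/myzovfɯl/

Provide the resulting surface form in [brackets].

/o/ harmonizes with /y/ ([-back]) → [ø]
/ɯ/ harmonizes with /y/ ([-back]) → [i]

[myzøvfil]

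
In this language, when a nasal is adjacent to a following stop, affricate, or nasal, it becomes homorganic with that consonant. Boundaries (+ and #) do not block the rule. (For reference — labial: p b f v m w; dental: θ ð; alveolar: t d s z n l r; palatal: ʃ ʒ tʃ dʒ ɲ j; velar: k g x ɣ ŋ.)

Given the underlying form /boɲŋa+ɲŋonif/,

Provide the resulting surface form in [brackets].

/ɲ/ before /ŋ/ (velar) → [ŋ]
/ɲ/ before /ŋ/ (velar) → [ŋ]

[boŋŋa+ŋŋonif]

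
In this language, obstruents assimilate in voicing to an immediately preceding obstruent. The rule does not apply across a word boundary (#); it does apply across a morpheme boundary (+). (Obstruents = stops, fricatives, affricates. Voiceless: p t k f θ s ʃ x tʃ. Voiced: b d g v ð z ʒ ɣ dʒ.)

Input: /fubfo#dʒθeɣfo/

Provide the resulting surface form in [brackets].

/f/ after /b/ (voiced) → [v]
/θ/ after /dʒ/ (voiced) → [ð]
/f/ after /ɣ/ (voiced) → [v]

[fubvo#dʒðeɣvo]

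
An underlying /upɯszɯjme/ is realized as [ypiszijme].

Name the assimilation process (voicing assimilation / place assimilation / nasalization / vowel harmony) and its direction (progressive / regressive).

vowel harmony, regressive

/u/→[y] /ɯ/→[i] /ɯ/→[i].
Vowels agree with the last vowel, so the harmony is regressive.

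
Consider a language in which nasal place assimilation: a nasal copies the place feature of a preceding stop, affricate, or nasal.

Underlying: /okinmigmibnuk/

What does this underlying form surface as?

[okinnigŋibmuk]

/m/ after /n/ (alveolar) → [n]
/m/ after /g/ (velar) → [ŋ]
/n/ after /b/ (labial) → [m]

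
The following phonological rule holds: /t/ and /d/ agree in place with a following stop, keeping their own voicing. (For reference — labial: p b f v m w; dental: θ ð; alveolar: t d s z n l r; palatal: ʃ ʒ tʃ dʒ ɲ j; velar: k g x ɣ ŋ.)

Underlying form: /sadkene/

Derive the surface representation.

/d/ before /k/ (velar) → [g]

[sagkene]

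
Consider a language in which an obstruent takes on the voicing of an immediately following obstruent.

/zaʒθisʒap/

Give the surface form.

/ʒ/ before /θ/ (voiceless) → [ʃ]
/s/ before /ʒ/ (voiced) → [z]

[zaʃθizʒap]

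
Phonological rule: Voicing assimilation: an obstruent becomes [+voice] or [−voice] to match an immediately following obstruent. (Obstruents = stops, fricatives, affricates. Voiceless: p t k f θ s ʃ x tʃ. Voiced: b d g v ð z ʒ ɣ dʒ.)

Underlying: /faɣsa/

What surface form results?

[faxsa]

/ɣ/ before /s/ (voiceless) → [x]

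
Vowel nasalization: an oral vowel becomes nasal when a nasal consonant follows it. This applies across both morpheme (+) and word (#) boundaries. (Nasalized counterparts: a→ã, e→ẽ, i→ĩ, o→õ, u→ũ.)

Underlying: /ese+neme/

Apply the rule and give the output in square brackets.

/e/ before nasal /n/ → [ẽ]
/e/ before nasal /m/ → [ẽ]

[esẽ+nẽme]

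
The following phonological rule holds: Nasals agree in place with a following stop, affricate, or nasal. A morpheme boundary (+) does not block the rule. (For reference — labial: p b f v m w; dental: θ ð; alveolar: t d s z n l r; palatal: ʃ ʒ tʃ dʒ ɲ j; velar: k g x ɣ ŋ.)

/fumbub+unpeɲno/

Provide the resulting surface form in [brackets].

/n/ before /p/ (labial) → [m]
/ɲ/ before /n/ (alveolar) → [n]

[fumbub+umpenno]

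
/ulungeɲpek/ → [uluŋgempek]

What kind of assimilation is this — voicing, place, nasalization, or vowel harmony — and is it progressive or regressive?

/n/→[ŋ] /ɲ/→[m].
Each target copies a feature from the following segment, so the direction is regressive.

place assimilation, regressive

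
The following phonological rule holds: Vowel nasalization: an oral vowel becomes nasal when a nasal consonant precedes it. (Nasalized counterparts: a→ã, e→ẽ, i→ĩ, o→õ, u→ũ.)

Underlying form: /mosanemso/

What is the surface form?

[mõsanẽmso]

/o/ after nasal /m/ → [õ]
/e/ after nasal /n/ → [ẽ]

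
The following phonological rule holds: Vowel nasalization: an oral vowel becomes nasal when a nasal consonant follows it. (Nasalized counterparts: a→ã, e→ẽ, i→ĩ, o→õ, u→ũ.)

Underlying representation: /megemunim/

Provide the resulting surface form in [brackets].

[megẽmũnĩm]

/e/ before nasal /m/ → [ẽ]
/u/ before nasal /n/ → [ũ]
/i/ before nasal /m/ → [ĩ]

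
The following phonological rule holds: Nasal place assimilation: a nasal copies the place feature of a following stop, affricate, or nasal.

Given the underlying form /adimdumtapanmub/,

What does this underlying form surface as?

[adinduntapammub]

/m/ before /d/ (alveolar) → [n]
/m/ before /t/ (alveolar) → [n]
/n/ before /m/ (labial) → [m]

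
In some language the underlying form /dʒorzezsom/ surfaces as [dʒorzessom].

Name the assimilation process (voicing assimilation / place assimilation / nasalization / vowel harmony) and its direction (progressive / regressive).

/z/→[s].
Each target copies a feature from the following segment, so the direction is regressive.

voicing assimilation, regressive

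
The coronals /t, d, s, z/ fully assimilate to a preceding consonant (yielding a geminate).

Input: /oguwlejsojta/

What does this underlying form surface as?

/s/ after /j/ → [j] (total assimilation)
/t/ after /j/ → [j] (total assimilation)

[oguwlejjojja]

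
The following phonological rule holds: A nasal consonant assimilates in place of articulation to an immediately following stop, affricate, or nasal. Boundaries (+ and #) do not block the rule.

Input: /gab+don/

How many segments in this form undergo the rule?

No segment meets the rule's conditions.

0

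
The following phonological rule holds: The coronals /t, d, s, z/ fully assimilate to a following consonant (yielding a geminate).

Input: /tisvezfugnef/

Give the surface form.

[tivveffugnef]

/s/ before /v/ → [v] (total assimilation)
/z/ before /f/ → [f] (total assimilation)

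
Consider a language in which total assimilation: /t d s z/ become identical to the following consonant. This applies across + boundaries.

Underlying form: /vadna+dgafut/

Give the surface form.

/d/ before /n/ → [n] (total assimilation)
/d/ before /g/ → [g] (total assimilation)

[vanna+ggafut]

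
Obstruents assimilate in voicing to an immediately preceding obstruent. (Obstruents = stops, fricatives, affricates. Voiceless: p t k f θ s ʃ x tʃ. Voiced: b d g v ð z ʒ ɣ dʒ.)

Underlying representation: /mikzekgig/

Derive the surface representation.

[miksekkig]

/z/ after /k/ (voiceless) → [s]
/g/ after /k/ (voiceless) → [k]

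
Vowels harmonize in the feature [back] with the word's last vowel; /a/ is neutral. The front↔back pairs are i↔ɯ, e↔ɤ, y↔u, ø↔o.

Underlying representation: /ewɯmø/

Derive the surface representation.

/ɯ/ harmonizes with /ø/ ([-back]) → [i]

[ewimø]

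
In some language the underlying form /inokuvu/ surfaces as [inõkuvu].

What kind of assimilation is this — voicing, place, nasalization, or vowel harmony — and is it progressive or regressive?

/o/→[õ].
Each target copies a feature from the preceding segment, so the direction is progressive.

nasalization, progressive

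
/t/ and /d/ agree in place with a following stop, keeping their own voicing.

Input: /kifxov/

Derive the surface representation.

no segment meets the rule's conditions; no change.

[kifxov]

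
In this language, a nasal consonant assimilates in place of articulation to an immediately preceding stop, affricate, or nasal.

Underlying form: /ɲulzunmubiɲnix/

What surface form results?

[ɲulzunnubiɲɲix]

/m/ after /n/ (alveolar) → [n]
/n/ after /ɲ/ (palatal) → [ɲ]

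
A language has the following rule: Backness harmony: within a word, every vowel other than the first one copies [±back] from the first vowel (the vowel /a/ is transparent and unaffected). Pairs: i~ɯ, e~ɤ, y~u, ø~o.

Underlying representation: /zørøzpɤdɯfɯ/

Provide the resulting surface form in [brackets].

/ɤ/ harmonizes with /ø/ ([-back]) → [e]
/ɯ/ harmonizes with /ø/ ([-back]) → [i]
/ɯ/ harmonizes with /ø/ ([-back]) → [i]

[zørøzpedifi]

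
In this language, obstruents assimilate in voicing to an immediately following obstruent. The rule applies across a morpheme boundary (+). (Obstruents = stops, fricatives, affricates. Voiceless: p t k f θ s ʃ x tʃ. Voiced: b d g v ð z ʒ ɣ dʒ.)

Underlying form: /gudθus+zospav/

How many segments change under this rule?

/d/ before /θ/ (voiceless) → [t]
/s/ before /z/ (voiced) → [z]
2 segments change.

2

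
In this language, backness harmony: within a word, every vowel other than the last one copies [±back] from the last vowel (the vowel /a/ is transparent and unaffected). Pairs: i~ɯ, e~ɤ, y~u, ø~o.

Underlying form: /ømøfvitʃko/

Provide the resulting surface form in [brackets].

/ø/ harmonizes with /o/ ([+back]) → [o]
/ø/ harmonizes with /o/ ([+back]) → [o]
/i/ harmonizes with /o/ ([+back]) → [ɯ]

[omofvɯtʃko]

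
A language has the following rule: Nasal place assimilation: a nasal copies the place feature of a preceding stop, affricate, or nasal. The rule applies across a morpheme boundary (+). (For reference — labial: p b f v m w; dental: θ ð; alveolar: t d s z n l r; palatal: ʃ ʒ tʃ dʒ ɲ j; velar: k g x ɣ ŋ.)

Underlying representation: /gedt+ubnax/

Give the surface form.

[gedt+ubmax]

/n/ after /b/ (labial) → [m]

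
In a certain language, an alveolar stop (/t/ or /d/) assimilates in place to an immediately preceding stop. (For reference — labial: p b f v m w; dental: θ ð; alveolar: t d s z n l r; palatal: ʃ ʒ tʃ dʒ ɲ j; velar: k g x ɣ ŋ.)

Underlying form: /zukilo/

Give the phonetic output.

no segment meets the rule's conditions; no change.

[zukilo]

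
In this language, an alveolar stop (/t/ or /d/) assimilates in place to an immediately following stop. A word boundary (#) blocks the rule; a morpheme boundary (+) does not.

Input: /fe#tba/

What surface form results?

/t/ before /b/ (labial) → [p]

[fe#pba]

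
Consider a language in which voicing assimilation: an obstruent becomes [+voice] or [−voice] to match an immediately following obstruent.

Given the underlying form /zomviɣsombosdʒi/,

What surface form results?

[zomvixsombozdʒi]

/ɣ/ before /s/ (voiceless) → [x]
/s/ before /dʒ/ (voiced) → [z]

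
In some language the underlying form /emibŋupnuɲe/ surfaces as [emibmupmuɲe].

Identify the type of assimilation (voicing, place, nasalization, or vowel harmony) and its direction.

place assimilation, progressive

/ŋ/→[m] /n/→[m].
Each target copies a feature from the preceding segment, so the direction is progressive.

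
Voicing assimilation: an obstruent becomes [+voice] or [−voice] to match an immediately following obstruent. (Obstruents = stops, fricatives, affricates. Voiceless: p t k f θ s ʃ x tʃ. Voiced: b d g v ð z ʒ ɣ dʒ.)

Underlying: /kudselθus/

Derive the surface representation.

[kutselθus]

/d/ before /s/ (voiceless) → [t]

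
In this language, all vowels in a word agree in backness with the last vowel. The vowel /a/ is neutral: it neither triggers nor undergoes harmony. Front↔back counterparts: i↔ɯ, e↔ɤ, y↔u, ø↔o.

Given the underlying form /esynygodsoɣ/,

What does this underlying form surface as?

/e/ harmonizes with /o/ ([+back]) → [ɤ]
/y/ harmonizes with /o/ ([+back]) → [u]
/y/ harmonizes with /o/ ([+back]) → [u]

[ɤsunugodsoɣ]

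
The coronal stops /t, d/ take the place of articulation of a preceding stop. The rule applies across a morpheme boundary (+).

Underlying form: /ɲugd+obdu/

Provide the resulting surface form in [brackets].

[ɲugg+obbu]

/d/ after /g/ (velar) → [g]
/d/ after /b/ (labial) → [b]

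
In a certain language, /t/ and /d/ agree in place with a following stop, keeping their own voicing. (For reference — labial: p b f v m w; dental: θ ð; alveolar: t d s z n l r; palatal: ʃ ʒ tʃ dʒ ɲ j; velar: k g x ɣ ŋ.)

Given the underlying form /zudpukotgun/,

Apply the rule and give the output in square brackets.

/d/ before /p/ (labial) → [b]
/t/ before /g/ (velar) → [k]

[zubpukokgun]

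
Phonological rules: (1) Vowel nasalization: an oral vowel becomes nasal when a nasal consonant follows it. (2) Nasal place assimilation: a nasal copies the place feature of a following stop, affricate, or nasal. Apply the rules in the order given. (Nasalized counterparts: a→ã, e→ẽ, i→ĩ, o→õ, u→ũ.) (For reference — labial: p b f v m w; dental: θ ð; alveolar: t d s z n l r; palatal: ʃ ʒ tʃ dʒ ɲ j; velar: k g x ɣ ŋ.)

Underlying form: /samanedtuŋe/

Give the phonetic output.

Rule 1: /a/ before nasal /m/ → [ã]
Rule 1: /a/ before nasal /n/ → [ã]
Rule 1: /u/ before nasal /ŋ/ → [ũ]
After rule 1: sãmãnedtũŋe
Rule 2: no segment meets the rule's conditions; no change.

[sãmãnedtũŋe]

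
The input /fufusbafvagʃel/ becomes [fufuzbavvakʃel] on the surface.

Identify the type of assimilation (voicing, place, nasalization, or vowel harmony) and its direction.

voicing assimilation, regressive

/s/→[z] /f/→[v] /g/→[k].
Each target copies a feature from the following segment, so the direction is regressive.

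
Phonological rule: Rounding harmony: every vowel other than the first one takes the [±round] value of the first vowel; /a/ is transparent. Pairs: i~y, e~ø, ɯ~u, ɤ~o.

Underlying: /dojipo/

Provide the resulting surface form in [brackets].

[dojypo]

/i/ harmonizes with /o/ ([+round]) → [y]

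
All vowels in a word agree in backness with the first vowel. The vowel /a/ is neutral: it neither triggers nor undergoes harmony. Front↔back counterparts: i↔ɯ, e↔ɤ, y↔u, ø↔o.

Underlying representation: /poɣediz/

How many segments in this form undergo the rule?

2

/e/ harmonizes with /o/ ([+back]) → [ɤ]
/i/ harmonizes with /o/ ([+back]) → [ɯ]
2 segments change.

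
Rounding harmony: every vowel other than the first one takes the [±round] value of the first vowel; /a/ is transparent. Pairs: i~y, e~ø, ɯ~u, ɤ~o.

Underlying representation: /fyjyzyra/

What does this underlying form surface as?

[fyjyzyra]

no segment meets the rule's conditions; no change.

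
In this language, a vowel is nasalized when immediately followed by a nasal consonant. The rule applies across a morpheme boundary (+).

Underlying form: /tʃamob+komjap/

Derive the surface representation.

/a/ before nasal /m/ → [ã]
/o/ before nasal /m/ → [õ]

[tʃãmob+kõmjap]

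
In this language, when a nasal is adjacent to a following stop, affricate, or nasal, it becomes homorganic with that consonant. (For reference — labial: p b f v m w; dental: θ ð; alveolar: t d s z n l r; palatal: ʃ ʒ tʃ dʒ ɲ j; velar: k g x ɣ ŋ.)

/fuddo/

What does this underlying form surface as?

no segment meets the rule's conditions; no change.

[fuddo]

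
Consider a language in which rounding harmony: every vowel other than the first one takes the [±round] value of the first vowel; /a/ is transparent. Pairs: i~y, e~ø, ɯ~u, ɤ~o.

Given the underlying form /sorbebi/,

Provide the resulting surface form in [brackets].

/e/ harmonizes with /o/ ([+round]) → [ø]
/i/ harmonizes with /o/ ([+round]) → [y]

[sorbøby]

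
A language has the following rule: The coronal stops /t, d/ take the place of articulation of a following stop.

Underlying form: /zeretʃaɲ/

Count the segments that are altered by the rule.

0

No segment meets the rule's conditions.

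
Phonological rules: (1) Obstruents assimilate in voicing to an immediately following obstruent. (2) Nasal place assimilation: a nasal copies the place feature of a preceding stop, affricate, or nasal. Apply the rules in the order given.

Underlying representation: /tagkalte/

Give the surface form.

Rule 1: /g/ before /k/ (voiceless) → [k]
After rule 1: takkalte
Rule 2: no segment meets the rule's conditions; no change.

[takkalte]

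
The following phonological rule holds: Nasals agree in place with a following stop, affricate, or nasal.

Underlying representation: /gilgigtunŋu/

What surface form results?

/n/ before /ŋ/ (velar) → [ŋ]

[gilgigtuŋŋu]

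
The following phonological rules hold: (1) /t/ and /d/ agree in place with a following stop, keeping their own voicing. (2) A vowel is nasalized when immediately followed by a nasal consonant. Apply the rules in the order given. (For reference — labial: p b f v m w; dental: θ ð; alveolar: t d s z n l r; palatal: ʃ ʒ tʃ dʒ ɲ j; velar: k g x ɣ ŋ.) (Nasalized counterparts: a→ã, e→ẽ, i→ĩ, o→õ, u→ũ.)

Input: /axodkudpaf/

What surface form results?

Rule 1: /d/ before /k/ (velar) → [g]
Rule 1: /d/ before /p/ (labial) → [b]
After rule 1: axogkubpaf
Rule 2: no segment meets the rule's conditions; no change.

[axogkubpaf]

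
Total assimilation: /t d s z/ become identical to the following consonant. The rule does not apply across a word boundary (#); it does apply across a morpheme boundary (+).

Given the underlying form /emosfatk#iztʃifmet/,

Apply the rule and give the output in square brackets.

[emoffakk#itʃtʃifmet]

/s/ before /f/ → [f] (total assimilation)
/t/ before /k/ → [k] (total assimilation)
/z/ before /tʃ/ → [tʃ] (total assimilation)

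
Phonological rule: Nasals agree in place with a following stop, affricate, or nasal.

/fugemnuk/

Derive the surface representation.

/m/ before /n/ (alveolar) → [n]

[fugennuk]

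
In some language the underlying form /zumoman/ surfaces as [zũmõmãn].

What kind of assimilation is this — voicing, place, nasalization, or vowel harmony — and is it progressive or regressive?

nasalization, regressive

/u/→[ũ] /o/→[õ] /a/→[ã].
Each target copies a feature from the following segment, so the direction is regressive.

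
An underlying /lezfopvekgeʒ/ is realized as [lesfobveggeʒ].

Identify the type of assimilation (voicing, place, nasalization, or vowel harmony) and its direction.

voicing assimilation, regressive

/z/→[s] /p/→[b] /k/→[g].
Each target copies a feature from the following segment, so the direction is regressive.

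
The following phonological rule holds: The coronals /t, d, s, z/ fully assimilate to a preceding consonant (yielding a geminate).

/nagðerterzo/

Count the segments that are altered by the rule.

2

/t/ after /r/ → [r] (total assimilation)
/z/ after /r/ → [r] (total assimilation)
2 segments change.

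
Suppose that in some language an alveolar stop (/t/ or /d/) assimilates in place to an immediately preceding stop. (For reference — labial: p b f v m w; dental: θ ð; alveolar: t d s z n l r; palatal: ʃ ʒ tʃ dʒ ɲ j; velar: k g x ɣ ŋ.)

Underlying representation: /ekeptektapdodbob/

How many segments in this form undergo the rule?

3

/t/ after /p/ (labial) → [p]
/t/ after /k/ (velar) → [k]
/d/ after /p/ (labial) → [b]
3 segments change.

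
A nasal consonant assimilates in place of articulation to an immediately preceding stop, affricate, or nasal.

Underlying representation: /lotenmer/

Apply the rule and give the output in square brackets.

[lotenner]

/m/ after /n/ (alveolar) → [n]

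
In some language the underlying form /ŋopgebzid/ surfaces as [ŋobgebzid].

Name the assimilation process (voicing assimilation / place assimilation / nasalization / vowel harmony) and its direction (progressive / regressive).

voicing assimilation, regressive

/p/→[b].
Each target copies a feature from the following segment, so the direction is regressive.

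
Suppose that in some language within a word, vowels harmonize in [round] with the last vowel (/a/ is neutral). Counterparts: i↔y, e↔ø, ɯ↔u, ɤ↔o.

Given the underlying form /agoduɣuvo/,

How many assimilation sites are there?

0

No segment meets the rule's conditions.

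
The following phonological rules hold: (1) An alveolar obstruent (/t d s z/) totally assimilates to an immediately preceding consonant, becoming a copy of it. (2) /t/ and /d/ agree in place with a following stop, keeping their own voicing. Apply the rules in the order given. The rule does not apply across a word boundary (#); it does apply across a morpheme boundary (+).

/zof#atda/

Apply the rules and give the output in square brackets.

[zof#atta]

Rule 1: /d/ after /t/ → [t] (total assimilation)
After rule 1: zof#atta
Rule 2: no segment meets the rule's conditions; no change.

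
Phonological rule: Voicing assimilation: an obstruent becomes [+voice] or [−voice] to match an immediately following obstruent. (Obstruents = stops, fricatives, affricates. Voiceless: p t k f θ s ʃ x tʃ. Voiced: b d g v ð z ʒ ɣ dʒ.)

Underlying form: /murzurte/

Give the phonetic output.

no segment meets the rule's conditions; no change.

[murzurte]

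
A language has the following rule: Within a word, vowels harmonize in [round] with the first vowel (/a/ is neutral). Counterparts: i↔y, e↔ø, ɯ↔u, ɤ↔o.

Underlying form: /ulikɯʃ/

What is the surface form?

/i/ harmonizes with /u/ ([+round]) → [y]
/ɯ/ harmonizes with /u/ ([+round]) → [u]

[ulykuʃ]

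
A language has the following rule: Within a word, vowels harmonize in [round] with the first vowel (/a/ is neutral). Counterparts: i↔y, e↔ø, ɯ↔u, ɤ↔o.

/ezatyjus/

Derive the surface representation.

[ezatijɯs]

/y/ harmonizes with /e/ ([-round]) → [i]
/u/ harmonizes with /e/ ([-round]) → [ɯ]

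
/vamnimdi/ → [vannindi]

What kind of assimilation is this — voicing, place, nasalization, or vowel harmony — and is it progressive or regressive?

place assimilation, regressive

/m/→[n] /m/→[n].
Each target copies a feature from the following segment, so the direction is regressive.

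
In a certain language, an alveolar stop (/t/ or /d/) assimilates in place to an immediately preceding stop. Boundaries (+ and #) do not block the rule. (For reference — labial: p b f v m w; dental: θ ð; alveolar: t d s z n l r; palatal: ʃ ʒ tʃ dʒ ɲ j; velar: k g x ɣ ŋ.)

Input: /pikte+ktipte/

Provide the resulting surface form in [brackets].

[pikke+kkippe]

/t/ after /k/ (velar) → [k]
/t/ after /k/ (velar) → [k]
/t/ after /p/ (labial) → [p]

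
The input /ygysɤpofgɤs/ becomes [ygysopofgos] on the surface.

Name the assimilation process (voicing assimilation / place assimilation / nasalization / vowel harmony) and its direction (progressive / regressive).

/ɤ/→[o] /ɤ/→[o].
Vowels agree with the first vowel, so the harmony is progressive.

vowel harmony, progressive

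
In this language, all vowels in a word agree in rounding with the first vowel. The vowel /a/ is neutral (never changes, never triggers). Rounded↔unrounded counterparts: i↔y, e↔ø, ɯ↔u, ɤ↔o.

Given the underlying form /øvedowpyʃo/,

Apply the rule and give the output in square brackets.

/e/ harmonizes with /ø/ ([+round]) → [ø]

[øvødowpyʃo]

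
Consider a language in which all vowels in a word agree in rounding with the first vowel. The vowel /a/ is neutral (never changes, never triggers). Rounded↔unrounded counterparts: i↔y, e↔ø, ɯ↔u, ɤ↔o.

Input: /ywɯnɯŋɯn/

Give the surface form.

[ywunuŋun]

/ɯ/ harmonizes with /y/ ([+round]) → [u]
/ɯ/ harmonizes with /y/ ([+round]) → [u]
/ɯ/ harmonizes with /y/ ([+round]) → [u]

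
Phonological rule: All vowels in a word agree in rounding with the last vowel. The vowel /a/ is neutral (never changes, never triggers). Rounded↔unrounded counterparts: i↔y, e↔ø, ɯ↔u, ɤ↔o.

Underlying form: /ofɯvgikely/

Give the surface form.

/ɯ/ harmonizes with /y/ ([+round]) → [u]
/i/ harmonizes with /y/ ([+round]) → [y]
/e/ harmonizes with /y/ ([+round]) → [ø]

[ofuvgykøly]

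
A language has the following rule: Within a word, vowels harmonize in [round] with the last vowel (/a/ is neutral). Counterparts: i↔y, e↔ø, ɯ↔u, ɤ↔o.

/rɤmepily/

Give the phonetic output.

[romøpyly]

/ɤ/ harmonizes with /y/ ([+round]) → [o]
/e/ harmonizes with /y/ ([+round]) → [ø]
/i/ harmonizes with /y/ ([+round]) → [y]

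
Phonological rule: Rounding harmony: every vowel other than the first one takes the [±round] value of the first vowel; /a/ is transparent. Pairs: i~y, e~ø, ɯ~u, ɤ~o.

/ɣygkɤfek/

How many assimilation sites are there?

2

/ɤ/ harmonizes with /y/ ([+round]) → [o]
/e/ harmonizes with /y/ ([+round]) → [ø]
2 segments change.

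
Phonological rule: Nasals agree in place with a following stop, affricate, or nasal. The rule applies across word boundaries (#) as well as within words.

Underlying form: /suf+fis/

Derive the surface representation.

no segment meets the rule's conditions; no change.

[suf+fis]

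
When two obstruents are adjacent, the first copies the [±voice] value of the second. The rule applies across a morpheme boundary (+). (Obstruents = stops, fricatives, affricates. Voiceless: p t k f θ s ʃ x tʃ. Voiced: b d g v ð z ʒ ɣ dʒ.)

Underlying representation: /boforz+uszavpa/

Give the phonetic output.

/s/ before /z/ (voiced) → [z]
/v/ before /p/ (voiceless) → [f]

[boforz+uzzafpa]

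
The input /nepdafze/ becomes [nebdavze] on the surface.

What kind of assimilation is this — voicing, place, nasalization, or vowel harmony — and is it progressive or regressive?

/p/→[b] /f/→[v].
Each target copies a feature from the following segment, so the direction is regressive.

voicing assimilation, regressive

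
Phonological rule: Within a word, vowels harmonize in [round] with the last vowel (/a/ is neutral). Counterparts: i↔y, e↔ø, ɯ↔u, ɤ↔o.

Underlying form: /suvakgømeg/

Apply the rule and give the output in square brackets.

/u/ harmonizes with /e/ ([-round]) → [ɯ]
/ø/ harmonizes with /e/ ([-round]) → [e]

[sɯvakgemeg]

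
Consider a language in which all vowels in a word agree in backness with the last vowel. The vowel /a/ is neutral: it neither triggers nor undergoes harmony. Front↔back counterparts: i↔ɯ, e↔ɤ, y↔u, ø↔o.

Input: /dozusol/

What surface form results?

[dozusol]

no segment meets the rule's conditions; no change.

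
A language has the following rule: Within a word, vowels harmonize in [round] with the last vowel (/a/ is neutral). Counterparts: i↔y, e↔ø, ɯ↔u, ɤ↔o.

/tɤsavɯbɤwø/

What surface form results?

/ɤ/ harmonizes with /ø/ ([+round]) → [o]
/ɯ/ harmonizes with /ø/ ([+round]) → [u]
/ɤ/ harmonizes with /ø/ ([+round]) → [o]

[tosavubowø]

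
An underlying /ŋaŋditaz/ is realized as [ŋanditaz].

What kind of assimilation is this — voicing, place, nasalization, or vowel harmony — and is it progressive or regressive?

/ŋ/→[n].
Each target copies a feature from the following segment, so the direction is regressive.

place assimilation, regressive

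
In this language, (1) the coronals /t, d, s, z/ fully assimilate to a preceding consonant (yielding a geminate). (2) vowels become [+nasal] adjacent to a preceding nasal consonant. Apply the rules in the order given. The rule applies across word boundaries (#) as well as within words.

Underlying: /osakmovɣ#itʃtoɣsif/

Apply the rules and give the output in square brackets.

[osakmõvɣ#itʃtʃoɣɣif]

Rule 1: /t/ after /tʃ/ → [tʃ] (total assimilation)
Rule 1: /s/ after /ɣ/ → [ɣ] (total assimilation)
After rule 1: osakmovɣ#itʃtʃoɣɣif
Rule 2: /o/ after nasal /m/ → [õ]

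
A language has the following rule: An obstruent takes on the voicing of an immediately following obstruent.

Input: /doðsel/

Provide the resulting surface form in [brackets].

/ð/ before /s/ (voiceless) → [θ]

[doθsel]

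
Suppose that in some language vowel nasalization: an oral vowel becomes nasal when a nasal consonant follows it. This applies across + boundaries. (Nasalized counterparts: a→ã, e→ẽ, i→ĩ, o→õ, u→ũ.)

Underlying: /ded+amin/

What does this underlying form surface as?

/a/ before nasal /m/ → [ã]
/i/ before nasal /n/ → [ĩ]

[ded+ãmĩn]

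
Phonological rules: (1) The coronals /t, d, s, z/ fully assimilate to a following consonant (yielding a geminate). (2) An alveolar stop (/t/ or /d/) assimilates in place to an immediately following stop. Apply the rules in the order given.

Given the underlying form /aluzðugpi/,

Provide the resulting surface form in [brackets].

[aluððugpi]

Rule 1: /z/ before /ð/ → [ð] (total assimilation)
After rule 1: aluððugpi
Rule 2: no segment meets the rule's conditions; no change.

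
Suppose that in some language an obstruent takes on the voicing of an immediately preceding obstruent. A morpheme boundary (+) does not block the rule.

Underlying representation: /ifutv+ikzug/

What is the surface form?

[ifutf+iksug]

/v/ after /t/ (voiceless) → [f]
/z/ after /k/ (voiceless) → [s]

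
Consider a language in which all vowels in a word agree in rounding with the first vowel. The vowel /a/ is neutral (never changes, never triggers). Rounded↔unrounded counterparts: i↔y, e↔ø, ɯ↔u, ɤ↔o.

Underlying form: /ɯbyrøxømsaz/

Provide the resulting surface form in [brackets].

/y/ harmonizes with /ɯ/ ([-round]) → [i]
/ø/ harmonizes with /ɯ/ ([-round]) → [e]
/ø/ harmonizes with /ɯ/ ([-round]) → [e]

[ɯbirexemsaz]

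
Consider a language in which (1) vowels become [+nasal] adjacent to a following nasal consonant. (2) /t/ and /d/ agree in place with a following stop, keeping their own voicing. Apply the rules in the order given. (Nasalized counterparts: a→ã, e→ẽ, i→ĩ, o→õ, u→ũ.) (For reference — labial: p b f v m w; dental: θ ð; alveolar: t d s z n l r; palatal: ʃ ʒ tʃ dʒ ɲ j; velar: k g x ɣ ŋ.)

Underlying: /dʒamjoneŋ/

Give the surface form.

[dʒãmjõnẽŋ]

Rule 1: /a/ before nasal /m/ → [ã]
Rule 1: /o/ before nasal /n/ → [õ]
Rule 1: /e/ before nasal /ŋ/ → [ẽ]
After rule 1: dʒãmjõnẽŋ
Rule 2: no segment meets the rule's conditions; no change.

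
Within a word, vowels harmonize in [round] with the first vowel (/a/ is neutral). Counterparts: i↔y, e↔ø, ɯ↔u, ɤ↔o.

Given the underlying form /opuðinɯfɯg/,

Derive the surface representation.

/i/ harmonizes with /o/ ([+round]) → [y]
/ɯ/ harmonizes with /o/ ([+round]) → [u]
/ɯ/ harmonizes with /o/ ([+round]) → [u]

[opuðynufug]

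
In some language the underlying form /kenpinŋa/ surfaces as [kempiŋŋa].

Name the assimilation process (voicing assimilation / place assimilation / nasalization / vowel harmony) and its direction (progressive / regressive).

/n/→[m] /n/→[ŋ].
Each target copies a feature from the following segment, so the direction is regressive.

place assimilation, regressive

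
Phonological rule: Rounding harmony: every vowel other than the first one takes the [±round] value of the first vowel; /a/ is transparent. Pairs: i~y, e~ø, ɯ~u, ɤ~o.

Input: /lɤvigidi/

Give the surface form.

no segment meets the rule's conditions; no change.

[lɤvigidi]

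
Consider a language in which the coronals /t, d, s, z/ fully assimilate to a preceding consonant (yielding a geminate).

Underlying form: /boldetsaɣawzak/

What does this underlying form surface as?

[bollettaɣawwak]

/d/ after /l/ → [l] (total assimilation)
/s/ after /t/ → [t] (total assimilation)
/z/ after /w/ → [w] (total assimilation)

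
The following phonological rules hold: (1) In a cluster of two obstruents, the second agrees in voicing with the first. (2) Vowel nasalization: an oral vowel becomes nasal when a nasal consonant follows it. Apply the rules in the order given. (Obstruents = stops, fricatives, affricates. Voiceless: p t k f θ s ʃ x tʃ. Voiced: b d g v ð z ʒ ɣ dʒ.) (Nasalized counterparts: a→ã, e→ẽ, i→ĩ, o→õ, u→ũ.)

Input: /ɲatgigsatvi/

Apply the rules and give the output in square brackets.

[ɲatkigzatfi]

Rule 1: /g/ after /t/ (voiceless) → [k]
Rule 1: /s/ after /g/ (voiced) → [z]
Rule 1: /v/ after /t/ (voiceless) → [f]
After rule 1: ɲatkigzatfi
Rule 2: no segment meets the rule's conditions; no change.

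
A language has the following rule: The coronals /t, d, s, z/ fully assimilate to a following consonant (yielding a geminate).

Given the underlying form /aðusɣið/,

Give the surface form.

[aðuɣɣið]

/s/ before /ɣ/ → [ɣ] (total assimilation)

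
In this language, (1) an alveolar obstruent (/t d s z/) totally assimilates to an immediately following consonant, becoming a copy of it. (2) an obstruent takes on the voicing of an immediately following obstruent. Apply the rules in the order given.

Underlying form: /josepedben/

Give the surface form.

Rule 1: /d/ before /b/ → [b] (total assimilation)
After rule 1: josepebben
Rule 2: no segment meets the rule's conditions; no change.

[josepebben]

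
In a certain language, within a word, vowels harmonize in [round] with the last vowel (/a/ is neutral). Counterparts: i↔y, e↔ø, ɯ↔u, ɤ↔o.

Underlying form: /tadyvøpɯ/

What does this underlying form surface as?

/y/ harmonizes with /ɯ/ ([-round]) → [i]
/ø/ harmonizes with /ɯ/ ([-round]) → [e]

[tadivepɯ]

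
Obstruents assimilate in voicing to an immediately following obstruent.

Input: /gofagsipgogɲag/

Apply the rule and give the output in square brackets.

[gofaksibgogɲag]

/g/ before /s/ (voiceless) → [k]
/p/ before /g/ (voiced) → [b]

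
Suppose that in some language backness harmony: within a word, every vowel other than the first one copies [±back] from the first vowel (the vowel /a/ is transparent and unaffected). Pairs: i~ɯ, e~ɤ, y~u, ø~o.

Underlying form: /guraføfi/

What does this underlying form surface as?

[gurafofɯ]

/ø/ harmonizes with /u/ ([+back]) → [o]
/i/ harmonizes with /u/ ([+back]) → [ɯ]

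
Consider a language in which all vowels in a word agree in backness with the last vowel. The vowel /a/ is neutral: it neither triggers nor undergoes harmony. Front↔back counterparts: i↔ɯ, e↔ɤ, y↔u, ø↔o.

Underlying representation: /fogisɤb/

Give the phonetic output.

[fogɯsɤb]

/i/ harmonizes with /ɤ/ ([+back]) → [ɯ]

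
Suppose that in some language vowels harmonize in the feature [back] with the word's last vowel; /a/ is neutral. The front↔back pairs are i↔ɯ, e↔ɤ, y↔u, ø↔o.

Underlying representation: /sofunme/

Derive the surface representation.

[søfynme]

/o/ harmonizes with /e/ ([-back]) → [ø]
/u/ harmonizes with /e/ ([-back]) → [y]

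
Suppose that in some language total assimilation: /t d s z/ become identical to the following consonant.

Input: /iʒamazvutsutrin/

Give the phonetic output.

/z/ before /v/ → [v] (total assimilation)
/t/ before /s/ → [s] (total assimilation)
/t/ before /r/ → [r] (total assimilation)

[iʒamavvussurrin]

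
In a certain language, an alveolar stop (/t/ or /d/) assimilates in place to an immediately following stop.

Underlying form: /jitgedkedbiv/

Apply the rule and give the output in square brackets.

[jikgegkebbiv]

/t/ before /g/ (velar) → [k]
/d/ before /k/ (velar) → [g]
/d/ before /b/ (labial) → [b]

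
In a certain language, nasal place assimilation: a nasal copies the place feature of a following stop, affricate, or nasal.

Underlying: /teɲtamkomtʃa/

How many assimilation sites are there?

3

/ɲ/ before /t/ (alveolar) → [n]
/m/ before /k/ (velar) → [ŋ]
/m/ before /tʃ/ (palatal) → [ɲ]
3 segments change.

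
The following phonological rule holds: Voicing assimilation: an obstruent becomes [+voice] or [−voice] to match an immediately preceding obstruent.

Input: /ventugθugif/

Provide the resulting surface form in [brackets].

[ventugðugif]

/θ/ after /g/ (voiced) → [ð]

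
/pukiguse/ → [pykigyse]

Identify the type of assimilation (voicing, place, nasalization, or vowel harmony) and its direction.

/u/→[y] /u/→[y].
Vowels agree with the last vowel, so the harmony is regressive.

vowel harmony, regressive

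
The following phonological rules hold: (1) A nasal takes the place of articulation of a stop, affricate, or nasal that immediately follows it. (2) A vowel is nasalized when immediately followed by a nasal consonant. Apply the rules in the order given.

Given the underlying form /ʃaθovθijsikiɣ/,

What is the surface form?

Rule 1: no segment meets the rule's conditions; no change.
After rule 1: ʃaθovθijsikiɣ
Rule 2: no segment meets the rule's conditions; no change.

[ʃaθovθijsikiɣ]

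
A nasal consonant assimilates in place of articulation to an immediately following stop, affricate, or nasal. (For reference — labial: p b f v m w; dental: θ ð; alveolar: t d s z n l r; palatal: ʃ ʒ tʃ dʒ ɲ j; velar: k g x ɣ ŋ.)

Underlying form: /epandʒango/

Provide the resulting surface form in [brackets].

[epaɲdʒaŋgo]

/n/ before /dʒ/ (palatal) → [ɲ]
/n/ before /g/ (velar) → [ŋ]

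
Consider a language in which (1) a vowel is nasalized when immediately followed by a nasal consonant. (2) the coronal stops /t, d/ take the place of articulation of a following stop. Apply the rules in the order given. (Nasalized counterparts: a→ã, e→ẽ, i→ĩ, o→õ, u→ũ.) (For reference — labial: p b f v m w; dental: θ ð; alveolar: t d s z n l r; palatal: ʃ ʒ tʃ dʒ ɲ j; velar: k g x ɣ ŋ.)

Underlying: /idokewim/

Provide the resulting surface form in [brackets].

[idokewĩm]

Rule 1: /i/ before nasal /m/ → [ĩ]
After rule 1: idokewĩm
Rule 2: no segment meets the rule's conditions; no change.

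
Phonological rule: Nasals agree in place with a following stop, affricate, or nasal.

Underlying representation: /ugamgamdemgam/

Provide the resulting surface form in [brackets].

/m/ before /g/ (velar) → [ŋ]
/m/ before /d/ (alveolar) → [n]
/m/ before /g/ (velar) → [ŋ]

[ugaŋgandeŋgam]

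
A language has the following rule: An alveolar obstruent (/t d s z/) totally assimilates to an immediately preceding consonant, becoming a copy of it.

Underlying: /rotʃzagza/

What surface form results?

/z/ after /tʃ/ → [tʃ] (total assimilation)
/z/ after /g/ → [g] (total assimilation)

[rotʃtʃagga]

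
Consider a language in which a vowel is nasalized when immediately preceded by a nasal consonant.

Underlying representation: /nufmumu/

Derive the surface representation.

/u/ after nasal /n/ → [ũ]
/u/ after nasal /m/ → [ũ]
/u/ after nasal /m/ → [ũ]

[nũfmũmũ]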